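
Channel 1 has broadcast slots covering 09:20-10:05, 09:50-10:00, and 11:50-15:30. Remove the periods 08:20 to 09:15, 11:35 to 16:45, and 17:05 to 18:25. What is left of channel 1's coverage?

A, merged: 09:20-10:05, 11:50-15:30.
09:20-10:05 is untouched.
11:50-15:30 lies entirely inside B → drops out.

09:20-10:05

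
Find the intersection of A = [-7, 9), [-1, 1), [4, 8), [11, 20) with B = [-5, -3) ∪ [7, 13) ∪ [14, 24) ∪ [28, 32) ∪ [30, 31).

First set merges to [-7, 9), [11, 20).
Second set merges to [-5, -3), [7, 13), [14, 24), [28, 32).
[-7, 9) meets the second set on [-5, -3), [7, 9).
[11, 20) meets the second set on [11, 13), [14, 20).

[-5, -3) ∪ [7, 9) ∪ [11, 13) ∪ [14, 20)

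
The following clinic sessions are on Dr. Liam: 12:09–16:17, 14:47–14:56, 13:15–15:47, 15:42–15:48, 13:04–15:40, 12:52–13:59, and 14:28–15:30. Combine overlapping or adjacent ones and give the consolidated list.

12:09-16:17

Sort by start: 12:09-16:17, 12:52-13:59, 13:04-15:40, 13:15-15:47, 14:28-15:30, 14:47-14:56, 15:42-15:48.
12:52-13:59 overlaps/touches 12:09-16:17 → extend to 12:09-16:17.
13:04-15:40 overlaps/touches 12:09-16:17 → extend to 12:09-16:17.
13:15-15:47 overlaps/touches 12:09-16:17 → extend to 12:09-16:17.
14:28-15:30 overlaps/touches 12:09-16:17 → extend to 12:09-16:17.
14:47-14:56 overlaps/touches 12:09-16:17 → extend to 12:09-16:17.
15:42-15:48 overlaps/touches 12:09-16:17 → extend to 12:09-16:17.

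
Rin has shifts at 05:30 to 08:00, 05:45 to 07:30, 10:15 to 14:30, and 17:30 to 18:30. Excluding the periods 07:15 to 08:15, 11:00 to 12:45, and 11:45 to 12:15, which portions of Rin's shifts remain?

05:30–07:15, 10:15–11:00, 12:45–14:30, 17:30–18:30

Merge the first list: 05:30–08:00, 10:15–14:30, 17:30–18:30.
Merge the second list: 07:15–08:15, 11:00–12:45.
05:30–08:00 with B removed leaves 05:30–07:15.
10:15–14:30 with B removed leaves 10:15–11:00, 12:45–14:30.
17:30–18:30 is untouched.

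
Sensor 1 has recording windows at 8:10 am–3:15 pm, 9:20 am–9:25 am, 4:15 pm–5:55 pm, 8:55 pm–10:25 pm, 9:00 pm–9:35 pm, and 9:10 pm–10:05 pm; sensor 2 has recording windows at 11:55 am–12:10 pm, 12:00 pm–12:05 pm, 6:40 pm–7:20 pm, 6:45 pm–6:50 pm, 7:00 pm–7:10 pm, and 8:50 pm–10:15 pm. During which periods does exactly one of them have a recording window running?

A, merged: 8:10 am-3:15 pm, 4:15 pm-5:55 pm, 8:55 pm-10:25 pm.
B, merged: 11:55 am-12:10 pm, 6:40 pm-7:20 pm, 8:50 pm-10:15 pm.
Only in the first: 8:10 am-11:55 am, 12:10 pm-3:15 pm, 4:15 pm-5:55 pm, 10:15 pm-10:25 pm.
Only in the second: 6:40 pm-7:20 pm, 8:50 pm-8:55 pm.
Together these are the periods covered by exactly one.

8:10 am-11:55 am, 12:10 pm-3:15 pm, 4:15 pm-5:55 pm, 6:40 pm-7:20 pm, 8:50 pm-8:55 pm, 10:15 pm-10:25 pm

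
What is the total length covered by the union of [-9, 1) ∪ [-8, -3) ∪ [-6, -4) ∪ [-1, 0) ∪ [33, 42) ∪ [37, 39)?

Merged: [-9, 1), [33, 42).
Lengths: 10 + 9 = 19.

19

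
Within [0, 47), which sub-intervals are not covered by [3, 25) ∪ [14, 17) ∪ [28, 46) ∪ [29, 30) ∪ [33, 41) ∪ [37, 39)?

The merged coverage is [3, 25), [28, 46).
Complement within [0, 47): [0, 3), [25, 28), [46, 47).

[0, 3) ∪ [25, 28) ∪ [46, 47)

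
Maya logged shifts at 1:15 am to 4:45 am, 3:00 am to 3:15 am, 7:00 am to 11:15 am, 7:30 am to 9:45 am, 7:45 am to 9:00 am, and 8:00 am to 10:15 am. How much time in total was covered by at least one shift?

Merged: 1:15 am-4:45 am, 7:00 am-11:15 am.
Lengths: 3 h 30 min + 4 h 15 min = 7 h 45 min.

7 h 45 min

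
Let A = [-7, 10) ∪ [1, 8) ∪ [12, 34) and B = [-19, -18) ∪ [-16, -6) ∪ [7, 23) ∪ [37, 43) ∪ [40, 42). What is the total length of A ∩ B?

Merge the first list: [-7, 10), [12, 34).
Merge the second list: [-19, -18), [-16, -6), [7, 23), [37, 43).
A ∩ B = [-7, -6), [7, 10), [12, 23).
Total: 1 + 3 + 11 = 15.

15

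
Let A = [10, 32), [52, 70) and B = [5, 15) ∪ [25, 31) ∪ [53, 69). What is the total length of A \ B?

13

A \ B = [15, 25), [31, 32), [52, 53), [69, 70).
Total: 10 + 1 + 1 + 1 = 13.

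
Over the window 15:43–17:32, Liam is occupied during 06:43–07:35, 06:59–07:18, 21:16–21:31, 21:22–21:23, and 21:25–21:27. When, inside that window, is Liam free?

15:43–17:32

After merging, the occupied span is 06:43–07:35, 21:16–21:31.
Uncovered inside 15:43–17:32: 15:43–17:32.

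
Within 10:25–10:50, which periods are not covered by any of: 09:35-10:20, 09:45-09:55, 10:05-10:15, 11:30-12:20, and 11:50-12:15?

After merging, the occupied span is 09:35–10:20, 11:30–12:20.
Complement within 10:25–10:50: 10:25–10:50.

10:25–10:50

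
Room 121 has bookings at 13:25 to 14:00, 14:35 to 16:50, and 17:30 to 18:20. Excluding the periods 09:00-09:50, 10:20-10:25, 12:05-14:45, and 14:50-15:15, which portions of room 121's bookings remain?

13:25–14:00: entirely removed.
14:35–16:50 \ B = 14:45–14:50, 15:15–16:50.
17:30–18:20: nothing removed.

14:45–14:50, 15:15–16:50, 17:30–18:20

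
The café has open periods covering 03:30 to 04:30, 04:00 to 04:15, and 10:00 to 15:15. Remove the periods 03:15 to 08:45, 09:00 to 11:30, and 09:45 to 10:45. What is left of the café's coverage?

A, merged: 03:30-04:30, 10:00-15:15.
B, merged: 03:15-08:45, 09:00-11:30.
03:30-04:30: entirely removed.
10:00-15:15 \ B = 11:30-15:15.

11:30-15:15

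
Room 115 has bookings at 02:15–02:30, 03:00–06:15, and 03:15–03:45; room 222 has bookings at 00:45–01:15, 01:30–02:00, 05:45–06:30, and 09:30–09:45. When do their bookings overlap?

05:45–06:15

First set merges to 02:15–02:30, 03:00–06:15.
02:15–02:30 falls entirely outside B.
03:00–06:15 overlaps B on 05:45–06:15.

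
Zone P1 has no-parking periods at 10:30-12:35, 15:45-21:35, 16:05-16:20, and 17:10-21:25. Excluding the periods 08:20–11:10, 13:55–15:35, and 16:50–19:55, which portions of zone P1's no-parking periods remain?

11:10-12:35, 15:45-16:50, 19:55-21:35

Merge the first list: 10:30-12:35, 15:45-21:35.
10:30-12:35 with B removed leaves 11:10-12:35.
15:45-21:35 with B removed leaves 15:45-16:50, 19:55-21:35.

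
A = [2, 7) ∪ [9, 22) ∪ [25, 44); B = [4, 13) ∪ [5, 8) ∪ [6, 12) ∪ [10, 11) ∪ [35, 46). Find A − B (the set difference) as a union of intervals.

Merge the second list: [4, 13), [35, 46).
[2, 7) minus B → [2, 4).
[9, 22) minus B → [13, 22).
[25, 44) minus B → [25, 35).

[2, 4) ∪ [13, 22) ∪ [25, 35)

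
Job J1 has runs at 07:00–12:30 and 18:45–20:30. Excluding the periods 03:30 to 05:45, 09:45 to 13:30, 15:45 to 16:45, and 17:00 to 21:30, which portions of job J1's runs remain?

07:00–12:30 minus B → 07:00–09:45.
18:45–20:30: fully covered by B → removed.

07:00–09:45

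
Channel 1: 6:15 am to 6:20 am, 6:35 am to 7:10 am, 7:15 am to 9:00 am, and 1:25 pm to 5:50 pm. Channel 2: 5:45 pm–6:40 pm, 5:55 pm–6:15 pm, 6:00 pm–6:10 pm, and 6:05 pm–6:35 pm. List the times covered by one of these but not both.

6:15 am-6:20 am, 6:35 am-7:10 am, 7:15 am-9:00 am, 1:25 pm-5:45 pm, 5:50 pm-6:40 pm

Merge the second list: 5:45 pm-6:40 pm.
A \ B = 6:15 am-6:20 am, 6:35 am-7:10 am, 7:15 am-9:00 am, 1:25 pm-5:45 pm.
B \ A = 5:50 pm-6:40 pm.
Union of the two gives the symmetric difference.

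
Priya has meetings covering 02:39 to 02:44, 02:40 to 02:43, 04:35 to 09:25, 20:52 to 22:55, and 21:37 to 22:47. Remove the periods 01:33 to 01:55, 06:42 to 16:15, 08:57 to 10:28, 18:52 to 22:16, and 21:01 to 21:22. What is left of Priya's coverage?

A, merged: 02:39–02:44, 04:35–09:25, 20:52–22:55.
B, merged: 01:33–01:55, 06:42–16:15, 18:52–22:16.
02:39–02:44: no B overlap → unchanged.
04:35–09:25 minus B → 04:35–06:42.
20:52–22:55 minus B → 22:16–22:55.

02:39–02:44, 04:35–06:42, 22:16–22:55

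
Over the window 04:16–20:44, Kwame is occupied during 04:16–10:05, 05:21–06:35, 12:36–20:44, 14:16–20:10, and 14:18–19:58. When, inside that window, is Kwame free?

10:05–12:36

The merged coverage is 04:16–10:05, 12:36–20:44.
Gaps within 04:16–20:44: 10:05–12:36.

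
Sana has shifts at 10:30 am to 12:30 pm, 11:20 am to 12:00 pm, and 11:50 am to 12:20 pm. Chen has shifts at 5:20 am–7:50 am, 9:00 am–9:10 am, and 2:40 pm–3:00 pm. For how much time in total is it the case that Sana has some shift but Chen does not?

Merge the first list: 10:30 am-12:30 pm.
A \ B = 10:30 am-12:30 pm.
Total: 2 h.

2 h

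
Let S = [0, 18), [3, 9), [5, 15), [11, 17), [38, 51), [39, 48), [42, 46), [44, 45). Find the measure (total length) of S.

Merged: [0, 18), [38, 51).
Lengths: 18 + 13 = 31.

31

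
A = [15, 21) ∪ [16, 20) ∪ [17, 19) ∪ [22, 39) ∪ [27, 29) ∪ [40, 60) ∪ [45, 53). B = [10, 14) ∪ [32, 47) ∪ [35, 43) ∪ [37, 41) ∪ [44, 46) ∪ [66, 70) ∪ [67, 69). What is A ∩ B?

[32, 39) ∪ [40, 47)

A, merged: [15, 21), [22, 39), [40, 60).
B, merged: [10, 14), [32, 47), [66, 70).
[15, 21) meets no B interval.
[22, 39) ∩ B → [32, 39).
[40, 60) ∩ B → [40, 47).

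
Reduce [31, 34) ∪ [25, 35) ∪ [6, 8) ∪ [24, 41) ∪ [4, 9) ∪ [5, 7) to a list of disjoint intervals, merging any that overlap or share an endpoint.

[4, 9) ∪ [24, 41)

Sort by start: [4, 9), [5, 7), [6, 8), [24, 41), [25, 35), [31, 34).
[5, 7) overlaps/touches [4, 9) → extend to [4, 9).
[6, 8) overlaps/touches [4, 9) → extend to [4, 9).
[24, 41) is disjoint → start new block.
[25, 35) overlaps/touches [24, 41) → extend to [24, 41).
[31, 34) overlaps/touches [24, 41) → extend to [24, 41).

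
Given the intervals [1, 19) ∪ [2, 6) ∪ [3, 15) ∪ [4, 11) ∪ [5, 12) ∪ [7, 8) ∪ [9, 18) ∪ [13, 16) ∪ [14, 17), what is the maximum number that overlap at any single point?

5

Sweep endpoints in order; track running count of active intervals.
Peak of 5 reached at 5.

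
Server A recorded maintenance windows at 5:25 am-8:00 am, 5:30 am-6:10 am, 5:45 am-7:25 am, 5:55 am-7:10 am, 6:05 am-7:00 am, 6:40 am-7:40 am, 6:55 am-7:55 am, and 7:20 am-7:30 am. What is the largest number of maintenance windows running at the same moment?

At 6:55 am, 6 of the intervals are simultaneously active.
No point has more.

6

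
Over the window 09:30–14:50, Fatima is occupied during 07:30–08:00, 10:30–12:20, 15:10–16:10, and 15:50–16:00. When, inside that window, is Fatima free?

The merged coverage is 07:30–08:00, 10:30–12:20, 15:10–16:10.
Complement within 09:30–14:50: 09:30–10:30, 12:20–14:50.

09:30–10:30, 12:20–14:50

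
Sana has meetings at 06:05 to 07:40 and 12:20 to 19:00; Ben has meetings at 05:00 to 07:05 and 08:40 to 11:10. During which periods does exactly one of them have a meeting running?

A \ B = 07:05-07:40, 12:20-19:00.
B \ A = 05:00-06:05, 08:40-11:10.
Union of the two gives the symmetric difference.

05:00-06:05, 07:05-07:40, 08:40-11:10, 12:20-19:00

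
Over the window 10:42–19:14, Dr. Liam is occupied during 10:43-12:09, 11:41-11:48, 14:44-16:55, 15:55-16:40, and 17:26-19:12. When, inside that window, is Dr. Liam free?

10:42-10:43, 12:09-14:44, 16:55-17:26, 19:12-19:14

The merged coverage is 10:43-12:09, 14:44-16:55, 17:26-19:12.
Complement within 10:42-19:14: 10:42-10:43, 12:09-14:44, 16:55-17:26, 19:12-19:14.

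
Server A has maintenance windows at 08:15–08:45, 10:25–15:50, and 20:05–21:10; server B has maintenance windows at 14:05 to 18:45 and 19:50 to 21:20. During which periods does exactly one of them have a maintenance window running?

08:15–08:45, 10:25–14:05, 15:50–18:45, 19:50–20:05, 21:10–21:20

A but not B: 08:15–08:45, 10:25–14:05.
B but not A: 15:50–18:45, 19:50–20:05, 21:10–21:20.
Combining gives A △ B.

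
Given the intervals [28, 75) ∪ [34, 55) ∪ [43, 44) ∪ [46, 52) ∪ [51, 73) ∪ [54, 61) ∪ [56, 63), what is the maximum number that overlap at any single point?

Walk the sorted start/end points keeping a running depth.
The depth first hits 4 at 51.

4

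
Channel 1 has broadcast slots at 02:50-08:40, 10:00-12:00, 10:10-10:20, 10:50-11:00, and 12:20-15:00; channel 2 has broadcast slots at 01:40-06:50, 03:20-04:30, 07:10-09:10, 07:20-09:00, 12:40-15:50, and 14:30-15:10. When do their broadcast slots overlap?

A, merged: 02:50–08:40, 10:00–12:00, 12:20–15:00.
B, merged: 01:40–06:50, 07:10–09:10, 12:40–15:50.
02:50–08:40 overlaps B on 02:50–06:50, 07:10–08:40.
10:00–12:00 falls entirely outside B.
12:20–15:00 overlaps B on 12:40–15:00.

02:50–06:50, 07:10–08:40, 12:40–15:00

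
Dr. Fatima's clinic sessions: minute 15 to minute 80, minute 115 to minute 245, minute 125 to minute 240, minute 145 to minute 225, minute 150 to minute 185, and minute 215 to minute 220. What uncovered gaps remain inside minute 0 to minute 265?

minute 0 to minute 15, minute 80 to minute 115, minute 245 to minute 265

After merging, the occupied span is minute 15 to minute 80, minute 115 to minute 245.
Gaps within minute 0 to minute 265: minute 0 to minute 15, minute 80 to minute 115, minute 245 to minute 265.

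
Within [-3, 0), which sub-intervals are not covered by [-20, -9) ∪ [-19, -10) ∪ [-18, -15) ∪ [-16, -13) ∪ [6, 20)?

[-3, 0)

After merging, the occupied span is [-20, -9), [6, 20).
Gaps within [-3, 0): [-3, 0).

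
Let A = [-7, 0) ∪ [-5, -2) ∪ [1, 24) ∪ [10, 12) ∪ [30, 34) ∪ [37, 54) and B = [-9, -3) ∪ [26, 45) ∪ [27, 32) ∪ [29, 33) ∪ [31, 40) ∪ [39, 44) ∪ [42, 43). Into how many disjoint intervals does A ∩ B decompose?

Merge the first list: [-7, 0), [1, 24), [30, 34), [37, 54).
Merge the second list: [-9, -3), [26, 45).
A ∩ B = [-7, -3), [30, 34), [37, 45).
That is 3 disjoint pieces.

3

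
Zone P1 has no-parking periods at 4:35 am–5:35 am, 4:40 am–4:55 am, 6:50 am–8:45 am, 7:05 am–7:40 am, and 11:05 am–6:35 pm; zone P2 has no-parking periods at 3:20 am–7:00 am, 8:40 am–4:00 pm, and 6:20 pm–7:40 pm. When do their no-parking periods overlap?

4:35 am–5:35 am, 6:50 am–7:00 am, 8:40 am–8:45 am, 11:05 am–4:00 pm, 6:20 pm–6:35 pm

First set merges to 4:35 am–5:35 am, 6:50 am–8:45 am, 11:05 am–6:35 pm.
4:35 am–5:35 am overlaps B on 4:35 am–5:35 am.
6:50 am–8:45 am overlaps B on 6:50 am–7:00 am, 8:40 am–8:45 am.
11:05 am–6:35 pm overlaps B on 11:05 am–4:00 pm, 6:20 pm–6:35 pm.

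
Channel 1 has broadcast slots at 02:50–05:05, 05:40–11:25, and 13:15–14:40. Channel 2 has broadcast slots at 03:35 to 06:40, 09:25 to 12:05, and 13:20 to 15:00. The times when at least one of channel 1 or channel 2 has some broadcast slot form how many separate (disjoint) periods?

2

A ∪ B = 02:50–12:05, 13:15–15:00.
That is 2 disjoint pieces.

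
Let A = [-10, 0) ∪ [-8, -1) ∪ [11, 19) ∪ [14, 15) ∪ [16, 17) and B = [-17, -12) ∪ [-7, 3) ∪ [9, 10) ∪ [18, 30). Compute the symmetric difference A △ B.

Merge the first list: [-10, 0), [11, 19).
A but not B: [-10, -7), [11, 18).
B but not A: [-17, -12), [0, 3), [9, 10), [19, 30).
Combining gives A △ B.

[-17, -12) ∪ [-10, -7) ∪ [0, 3) ∪ [9, 10) ∪ [11, 18) ∪ [19, 30)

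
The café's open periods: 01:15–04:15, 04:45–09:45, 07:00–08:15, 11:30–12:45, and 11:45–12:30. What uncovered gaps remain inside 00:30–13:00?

00:30-01:15, 04:15-04:45, 09:45-11:30, 12:45-13:00

The merged coverage is 01:15-04:15, 04:45-09:45, 11:30-12:45.
Uncovered inside 00:30-13:00: 00:30-01:15, 04:15-04:45, 09:45-11:30, 12:45-13:00.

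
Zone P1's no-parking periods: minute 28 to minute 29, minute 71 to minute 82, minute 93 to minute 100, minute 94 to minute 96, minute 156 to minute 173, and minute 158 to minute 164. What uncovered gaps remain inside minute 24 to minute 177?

The merged coverage is minute 28 to minute 29, minute 71 to minute 82, minute 93 to minute 100, minute 156 to minute 173.
Complement within minute 24 to minute 177: minute 24 to minute 28, minute 29 to minute 71, minute 82 to minute 93, minute 100 to minute 156, minute 173 to minute 177.

minute 24 to minute 28, minute 29 to minute 71, minute 82 to minute 93, minute 100 to minute 156, minute 173 to minute 177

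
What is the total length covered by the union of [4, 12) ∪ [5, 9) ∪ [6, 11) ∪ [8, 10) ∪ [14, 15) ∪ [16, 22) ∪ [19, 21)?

15

Merged: [4, 12), [14, 15), [16, 22).
Lengths: 8 + 1 + 6 = 15.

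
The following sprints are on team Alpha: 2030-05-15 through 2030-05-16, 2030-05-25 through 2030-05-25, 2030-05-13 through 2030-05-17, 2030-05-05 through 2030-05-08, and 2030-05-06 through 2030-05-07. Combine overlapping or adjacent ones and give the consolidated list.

Sort by start: 2030-05-05 through 2030-05-08, 2030-05-06 through 2030-05-07, 2030-05-13 through 2030-05-17, 2030-05-15 through 2030-05-16, 2030-05-25 through 2030-05-25.
2030-05-06 through 2030-05-07 overlaps/touches 2030-05-05 through 2030-05-08 → extend to 2030-05-05 through 2030-05-08.
2030-05-13 through 2030-05-17 is disjoint → start new block.
2030-05-15 through 2030-05-16 overlaps/touches 2030-05-13 through 2030-05-17 → extend to 2030-05-13 through 2030-05-17.
2030-05-25 through 2030-05-25 is disjoint → start new block.

2030-05-05 through 2030-05-08, 2030-05-13 through 2030-05-17, 2030-05-25 through 2030-05-25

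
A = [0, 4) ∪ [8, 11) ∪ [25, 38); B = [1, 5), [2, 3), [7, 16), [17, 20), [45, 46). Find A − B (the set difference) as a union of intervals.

Second set merges to [1, 5), [7, 16), [17, 20), [45, 46).
[0, 4) with B removed leaves [0, 1).
[8, 11) lies entirely inside B → drops out.
[25, 38) is untouched.

[0, 1) ∪ [25, 38)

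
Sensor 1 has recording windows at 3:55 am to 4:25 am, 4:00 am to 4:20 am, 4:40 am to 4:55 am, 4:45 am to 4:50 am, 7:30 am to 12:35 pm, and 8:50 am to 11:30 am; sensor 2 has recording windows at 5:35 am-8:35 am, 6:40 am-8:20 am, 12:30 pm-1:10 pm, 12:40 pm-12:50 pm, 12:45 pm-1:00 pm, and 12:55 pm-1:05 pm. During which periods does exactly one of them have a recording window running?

First set merges to 3:55 am-4:25 am, 4:40 am-4:55 am, 7:30 am-12:35 pm.
Second set merges to 5:35 am-8:35 am, 12:30 pm-1:10 pm.
A \ B = 3:55 am-4:25 am, 4:40 am-4:55 am, 8:35 am-12:30 pm.
B \ A = 5:35 am-7:30 am, 12:35 pm-1:10 pm.
Union of the two gives the symmetric difference.

3:55 am-4:25 am, 4:40 am-4:55 am, 5:35 am-7:30 am, 8:35 am-12:30 pm, 12:35 pm-1:10 pm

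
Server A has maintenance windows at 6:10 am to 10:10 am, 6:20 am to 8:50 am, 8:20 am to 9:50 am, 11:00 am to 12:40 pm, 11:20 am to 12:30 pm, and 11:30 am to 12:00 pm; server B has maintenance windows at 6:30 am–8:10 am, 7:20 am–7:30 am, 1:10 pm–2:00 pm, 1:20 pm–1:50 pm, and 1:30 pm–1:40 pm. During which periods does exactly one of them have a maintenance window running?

6:10 am–6:30 am, 8:10 am–10:10 am, 11:00 am–12:40 pm, 1:10 pm–2:00 pm

Merge the first list: 6:10 am–10:10 am, 11:00 am–12:40 pm.
Merge the second list: 6:30 am–8:10 am, 1:10 pm–2:00 pm.
A \ B = 6:10 am–6:30 am, 8:10 am–10:10 am, 11:00 am–12:40 pm.
B \ A = 1:10 pm–2:00 pm.
Union of the two gives the symmetric difference.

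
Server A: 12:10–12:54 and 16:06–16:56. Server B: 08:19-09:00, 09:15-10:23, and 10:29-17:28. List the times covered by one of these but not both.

08:19–09:00, 09:15–10:23, 10:29–12:10, 12:54–16:06, 16:56–17:28

A \ B = none.
B \ A = 08:19–09:00, 09:15–10:23, 10:29–12:10, 12:54–16:06, 16:56–17:28.
Union of the two gives the symmetric difference.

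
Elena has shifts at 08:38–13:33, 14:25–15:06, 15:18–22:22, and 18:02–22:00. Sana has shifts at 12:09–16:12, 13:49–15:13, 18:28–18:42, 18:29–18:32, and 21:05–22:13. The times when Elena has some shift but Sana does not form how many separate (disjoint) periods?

First set merges to 08:38–13:33, 14:25–15:06, 15:18–22:22.
Second set merges to 12:09–16:12, 18:28–18:42, 21:05–22:13.
A \ B = 08:38–12:09, 16:12–18:28, 18:42–21:05, 22:13–22:22.
That is 4 disjoint pieces.

4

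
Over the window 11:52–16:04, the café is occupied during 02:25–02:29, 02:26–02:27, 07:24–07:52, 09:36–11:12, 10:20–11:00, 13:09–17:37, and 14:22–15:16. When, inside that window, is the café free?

11:52-13:09

Covered (merged): 02:25-02:29, 07:24-07:52, 09:36-11:12, 13:09-17:37.
Uncovered inside 11:52-16:04: 11:52-13:09.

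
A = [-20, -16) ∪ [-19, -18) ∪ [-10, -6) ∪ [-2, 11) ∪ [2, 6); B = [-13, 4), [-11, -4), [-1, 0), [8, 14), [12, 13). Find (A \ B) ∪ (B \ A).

A, merged: [-20, -16), [-10, -6), [-2, 11).
B, merged: [-13, 4), [8, 14).
A but not B: [-20, -16), [4, 8).
B but not A: [-13, -10), [-6, -2), [11, 14).
Combining gives A △ B.

[-20, -16) ∪ [-13, -10) ∪ [-6, -2) ∪ [4, 8) ∪ [11, 14)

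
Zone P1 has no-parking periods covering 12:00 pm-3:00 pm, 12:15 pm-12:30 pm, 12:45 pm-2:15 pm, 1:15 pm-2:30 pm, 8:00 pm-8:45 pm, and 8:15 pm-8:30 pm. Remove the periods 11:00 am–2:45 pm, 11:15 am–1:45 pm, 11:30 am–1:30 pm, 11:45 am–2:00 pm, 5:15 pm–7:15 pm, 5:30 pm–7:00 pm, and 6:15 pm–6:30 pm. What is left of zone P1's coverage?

2:45 pm-3:00 pm, 8:00 pm-8:45 pm

Merge the first list: 12:00 pm-3:00 pm, 8:00 pm-8:45 pm.
Merge the second list: 11:00 am-2:45 pm, 5:15 pm-7:15 pm.
12:00 pm-3:00 pm \ B = 2:45 pm-3:00 pm.
8:00 pm-8:45 pm: nothing removed.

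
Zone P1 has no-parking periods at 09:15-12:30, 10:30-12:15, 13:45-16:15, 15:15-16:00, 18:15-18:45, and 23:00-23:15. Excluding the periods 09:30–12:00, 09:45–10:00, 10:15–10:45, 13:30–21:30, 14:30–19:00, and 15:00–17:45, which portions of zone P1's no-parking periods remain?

09:15–09:30, 12:00–12:30, 23:00–23:15

A, merged: 09:15–12:30, 13:45–16:15, 18:15–18:45, 23:00–23:15.
B, merged: 09:30–12:00, 13:30–21:30.
09:15–12:30 with B removed leaves 09:15–09:30, 12:00–12:30.
13:45–16:15 lies entirely inside B → drops out.
18:15–18:45 lies entirely inside B → drops out.
23:00–23:15 is untouched.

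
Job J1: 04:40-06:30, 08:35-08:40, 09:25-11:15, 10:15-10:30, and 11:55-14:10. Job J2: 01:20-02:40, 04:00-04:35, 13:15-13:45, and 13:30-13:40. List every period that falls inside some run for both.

Merge the first list: 04:40–06:30, 08:35–08:40, 09:25–11:15, 11:55–14:10.
Merge the second list: 01:20–02:40, 04:00–04:35, 13:15–13:45.
04:40–06:30 meets no B interval.
08:35–08:40 meets no B interval.
09:25–11:15 meets no B interval.
11:55–14:10 ∩ B → 13:15–13:45.

13:15–13:45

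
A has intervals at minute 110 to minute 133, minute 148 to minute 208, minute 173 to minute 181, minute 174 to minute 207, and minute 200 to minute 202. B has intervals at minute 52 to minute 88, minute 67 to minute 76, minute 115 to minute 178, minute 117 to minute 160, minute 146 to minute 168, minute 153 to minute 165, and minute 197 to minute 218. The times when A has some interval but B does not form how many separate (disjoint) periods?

Merge the first list: minute 110 to minute 133, minute 148 to minute 208.
Merge the second list: minute 52 to minute 88, minute 115 to minute 178, minute 197 to minute 218.
A \ B = minute 110 to minute 115, minute 178 to minute 197.
That is 2 disjoint pieces.

2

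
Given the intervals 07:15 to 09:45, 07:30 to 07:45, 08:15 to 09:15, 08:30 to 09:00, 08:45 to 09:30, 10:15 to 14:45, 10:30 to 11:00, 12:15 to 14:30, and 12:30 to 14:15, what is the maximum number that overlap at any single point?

4

Walk the sorted start/end points keeping a running depth.
The depth first hits 4 at 08:45.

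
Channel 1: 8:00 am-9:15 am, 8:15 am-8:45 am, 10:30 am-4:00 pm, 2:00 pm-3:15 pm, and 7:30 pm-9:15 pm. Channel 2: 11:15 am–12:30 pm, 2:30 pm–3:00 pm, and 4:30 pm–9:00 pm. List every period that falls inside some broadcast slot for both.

11:15 am–12:30 pm, 2:30 pm–3:00 pm, 7:30 pm–9:00 pm

First set merges to 8:00 am–9:15 am, 10:30 am–4:00 pm, 7:30 pm–9:15 pm.
8:00 am–9:15 am: no overlap with the second set.
10:30 am–4:00 pm meets the second set on 11:15 am–12:30 pm, 2:30 pm–3:00 pm.
7:30 pm–9:15 pm meets the second set on 7:30 pm–9:00 pm.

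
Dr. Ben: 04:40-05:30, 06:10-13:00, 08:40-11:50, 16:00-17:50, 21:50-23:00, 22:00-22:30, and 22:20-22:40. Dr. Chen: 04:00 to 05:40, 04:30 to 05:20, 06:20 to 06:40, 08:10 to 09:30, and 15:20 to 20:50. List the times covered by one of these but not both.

A, merged: 04:40–05:30, 06:10–13:00, 16:00–17:50, 21:50–23:00.
B, merged: 04:00–05:40, 06:20–06:40, 08:10–09:30, 15:20–20:50.
Only in the first: 06:10–06:20, 06:40–08:10, 09:30–13:00, 21:50–23:00.
Only in the second: 04:00–04:40, 05:30–05:40, 15:20–16:00, 17:50–20:50.
Together these are the periods covered by exactly one.

04:00–04:40, 05:30–05:40, 06:10–06:20, 06:40–08:10, 09:30–13:00, 15:20–16:00, 17:50–20:50, 21:50–23:00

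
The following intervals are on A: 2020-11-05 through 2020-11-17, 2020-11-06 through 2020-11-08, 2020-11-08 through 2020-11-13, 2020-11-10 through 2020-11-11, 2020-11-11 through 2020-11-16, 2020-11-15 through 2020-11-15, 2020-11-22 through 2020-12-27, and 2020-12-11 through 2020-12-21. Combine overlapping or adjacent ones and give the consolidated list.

2020-11-05 through 2020-11-17, 2020-11-22 through 2020-12-27

2020-11-06 through 2020-11-08 overlaps/touches 2020-11-05 through 2020-11-17 → extend to 2020-11-05 through 2020-11-17.
2020-11-08 through 2020-11-13 overlaps/touches 2020-11-05 through 2020-11-17 → extend to 2020-11-05 through 2020-11-17.
2020-11-10 through 2020-11-11 overlaps/touches 2020-11-05 through 2020-11-17 → extend to 2020-11-05 through 2020-11-17.
2020-11-11 through 2020-11-16 overlaps/touches 2020-11-05 through 2020-11-17 → extend to 2020-11-05 through 2020-11-17.
2020-11-15 through 2020-11-15 overlaps/touches 2020-11-05 through 2020-11-17 → extend to 2020-11-05 through 2020-11-17.
2020-11-22 through 2020-12-27 is disjoint → start new block.
2020-12-11 through 2020-12-21 overlaps/touches 2020-11-22 through 2020-12-27 → extend to 2020-11-22 through 2020-12-27.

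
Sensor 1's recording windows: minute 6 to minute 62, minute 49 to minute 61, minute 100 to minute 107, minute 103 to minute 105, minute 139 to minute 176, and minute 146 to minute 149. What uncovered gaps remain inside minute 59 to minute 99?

Covered (merged): minute 6 to minute 62, minute 100 to minute 107, minute 139 to minute 176.
Complement within minute 59 to minute 99: minute 62 to minute 99.

minute 62 to minute 99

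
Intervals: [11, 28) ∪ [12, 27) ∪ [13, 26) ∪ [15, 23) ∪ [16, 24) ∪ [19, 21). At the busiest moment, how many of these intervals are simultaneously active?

6

Sweep endpoints in order; track running count of active intervals.
Peak of 6 reached at 19.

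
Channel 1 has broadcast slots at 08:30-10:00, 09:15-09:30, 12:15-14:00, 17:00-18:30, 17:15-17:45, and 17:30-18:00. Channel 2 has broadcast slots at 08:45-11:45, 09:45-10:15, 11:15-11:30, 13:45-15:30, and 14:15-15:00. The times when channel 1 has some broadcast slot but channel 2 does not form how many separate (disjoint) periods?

3

Merge the first list: 08:30–10:00, 12:15–14:00, 17:00–18:30.
Merge the second list: 08:45–11:45, 13:45–15:30.
A \ B = 08:30–08:45, 12:15–13:45, 17:00–18:30.
That is 3 disjoint pieces.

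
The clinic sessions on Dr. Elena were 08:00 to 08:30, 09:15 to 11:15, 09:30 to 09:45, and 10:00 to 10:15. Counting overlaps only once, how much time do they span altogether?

2 h 30 min

Merged: 08:00–08:30, 09:15–11:15.
Lengths: 30 min + 2 h = 2 h 30 min.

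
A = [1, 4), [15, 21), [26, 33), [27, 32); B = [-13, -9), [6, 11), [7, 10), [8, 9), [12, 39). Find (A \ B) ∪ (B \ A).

Merge the first list: [1, 4), [15, 21), [26, 33).
Merge the second list: [-13, -9), [6, 11), [12, 39).
A \ B = [1, 4).
B \ A = [-13, -9), [6, 11), [12, 15), [21, 26), [33, 39).
Union of the two gives the symmetric difference.

[-13, -9) ∪ [1, 4) ∪ [6, 11) ∪ [12, 15) ∪ [21, 26) ∪ [33, 39)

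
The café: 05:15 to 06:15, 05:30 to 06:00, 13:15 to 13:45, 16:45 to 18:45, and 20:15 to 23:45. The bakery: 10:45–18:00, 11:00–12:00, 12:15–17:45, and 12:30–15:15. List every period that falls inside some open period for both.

First set merges to 05:15-06:15, 13:15-13:45, 16:45-18:45, 20:15-23:45.
Second set merges to 10:45-18:00.
05:15-06:15: no overlap with the second set.
13:15-13:45 meets the second set on 13:15-13:45.
16:45-18:45 meets the second set on 16:45-18:00.
20:15-23:45: no overlap with the second set.

13:15-13:45, 16:45-18:00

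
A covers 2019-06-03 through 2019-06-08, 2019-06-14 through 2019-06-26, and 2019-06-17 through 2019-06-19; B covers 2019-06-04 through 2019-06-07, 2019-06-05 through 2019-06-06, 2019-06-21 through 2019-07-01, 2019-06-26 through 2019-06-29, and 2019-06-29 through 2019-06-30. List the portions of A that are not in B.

First set merges to 2019-06-03 through 2019-06-08, 2019-06-14 through 2019-06-26.
Second set merges to 2019-06-04 through 2019-06-07, 2019-06-21 through 2019-07-01.
2019-06-03 through 2019-06-08 minus B → 2019-06-03 through 2019-06-03, 2019-06-08 through 2019-06-08.
2019-06-14 through 2019-06-26 minus B → 2019-06-14 through 2019-06-20.

2019-06-03 through 2019-06-03, 2019-06-08 through 2019-06-08, 2019-06-14 through 2019-06-20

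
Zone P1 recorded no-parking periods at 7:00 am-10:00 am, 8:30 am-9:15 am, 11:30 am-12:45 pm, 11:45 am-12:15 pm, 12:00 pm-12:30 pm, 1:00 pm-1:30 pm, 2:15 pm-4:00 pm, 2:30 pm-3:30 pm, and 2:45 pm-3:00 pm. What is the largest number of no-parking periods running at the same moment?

Walk the sorted start/end points keeping a running depth.
The depth first hits 3 at 12:00 pm.

3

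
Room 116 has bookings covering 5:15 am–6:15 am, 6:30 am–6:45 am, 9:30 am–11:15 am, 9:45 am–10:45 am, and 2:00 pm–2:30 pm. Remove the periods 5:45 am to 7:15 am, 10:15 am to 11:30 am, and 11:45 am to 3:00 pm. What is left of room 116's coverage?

A, merged: 5:15 am-6:15 am, 6:30 am-6:45 am, 9:30 am-11:15 am, 2:00 pm-2:30 pm.
5:15 am-6:15 am \ B = 5:15 am-5:45 am.
6:30 am-6:45 am: entirely removed.
9:30 am-11:15 am \ B = 9:30 am-10:15 am.
2:00 pm-2:30 pm: entirely removed.

5:15 am-5:45 am, 9:30 am-10:15 am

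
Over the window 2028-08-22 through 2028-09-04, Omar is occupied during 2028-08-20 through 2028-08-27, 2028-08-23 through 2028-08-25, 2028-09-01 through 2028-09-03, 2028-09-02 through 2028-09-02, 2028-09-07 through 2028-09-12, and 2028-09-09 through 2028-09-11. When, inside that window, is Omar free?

2028-08-28 through 2028-08-31, 2028-09-04 through 2028-09-04

Covered (merged): 2028-08-20 through 2028-08-27, 2028-09-01 through 2028-09-03, 2028-09-07 through 2028-09-12.
Uncovered inside 2028-08-22 through 2028-09-04: 2028-08-28 through 2028-08-31, 2028-09-04 through 2028-09-04.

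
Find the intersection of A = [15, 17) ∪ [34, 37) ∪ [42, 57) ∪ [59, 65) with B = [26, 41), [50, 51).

[34, 37) ∪ [50, 51)

[15, 17) falls entirely outside B.
[34, 37) overlaps B on [34, 37).
[42, 57) overlaps B on [50, 51).
[59, 65) falls entirely outside B.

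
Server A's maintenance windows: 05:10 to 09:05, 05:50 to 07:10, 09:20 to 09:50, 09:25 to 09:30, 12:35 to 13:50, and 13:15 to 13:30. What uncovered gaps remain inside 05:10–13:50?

The merged coverage is 05:10–09:05, 09:20–09:50, 12:35–13:50.
Complement within 05:10–13:50: 09:05–09:20, 09:50–12:35.

09:05–09:20, 09:50–12:35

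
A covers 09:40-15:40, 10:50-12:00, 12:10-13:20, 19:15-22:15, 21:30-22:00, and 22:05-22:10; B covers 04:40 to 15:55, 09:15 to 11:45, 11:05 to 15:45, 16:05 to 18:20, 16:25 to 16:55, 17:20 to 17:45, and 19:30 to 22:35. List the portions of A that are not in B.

19:15-19:30

Merge the first list: 09:40-15:40, 19:15-22:15.
Merge the second list: 04:40-15:55, 16:05-18:20, 19:30-22:35.
09:40-15:40: entirely removed.
19:15-22:15 \ B = 19:15-19:30.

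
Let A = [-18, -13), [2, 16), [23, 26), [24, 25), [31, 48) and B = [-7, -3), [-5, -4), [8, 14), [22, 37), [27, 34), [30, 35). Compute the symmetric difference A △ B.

A, merged: [-18, -13), [2, 16), [23, 26), [31, 48).
B, merged: [-7, -3), [8, 14), [22, 37).
A \ B = [-18, -13), [2, 8), [14, 16), [37, 48).
B \ A = [-7, -3), [22, 23), [26, 31).
Union of the two gives the symmetric difference.

[-18, -13) ∪ [-7, -3) ∪ [2, 8) ∪ [14, 16) ∪ [22, 23) ∪ [26, 31) ∪ [37, 48)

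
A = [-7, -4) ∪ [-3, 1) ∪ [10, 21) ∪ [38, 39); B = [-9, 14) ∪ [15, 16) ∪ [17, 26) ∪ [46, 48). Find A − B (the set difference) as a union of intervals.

[-7, -4): entirely removed.
[-3, 1): entirely removed.
[10, 21) \ B = [14, 15), [16, 17).
[38, 39): nothing removed.

[14, 15) ∪ [16, 17) ∪ [38, 39)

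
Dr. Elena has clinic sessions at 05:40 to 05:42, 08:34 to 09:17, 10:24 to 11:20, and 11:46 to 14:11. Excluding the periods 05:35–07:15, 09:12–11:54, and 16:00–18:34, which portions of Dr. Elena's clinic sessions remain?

08:34-09:12, 11:54-14:11

05:40-05:42: fully covered by B → removed.
08:34-09:17 minus B → 08:34-09:12.
10:24-11:20: fully covered by B → removed.
11:46-14:11 minus B → 11:54-14:11.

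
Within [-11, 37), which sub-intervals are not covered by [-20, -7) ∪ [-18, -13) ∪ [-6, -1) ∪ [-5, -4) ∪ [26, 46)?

[-7, -6) ∪ [-1, 26)

Covered (merged): [-20, -7), [-6, -1), [26, 46).
Gaps within [-11, 37): [-7, -6), [-1, 26).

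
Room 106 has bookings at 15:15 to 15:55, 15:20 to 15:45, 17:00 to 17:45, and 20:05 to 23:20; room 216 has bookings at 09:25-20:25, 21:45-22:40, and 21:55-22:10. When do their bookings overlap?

15:15–15:55, 17:00–17:45, 20:05–20:25, 21:45–22:40

Merge the first list: 15:15–15:55, 17:00–17:45, 20:05–23:20.
Merge the second list: 09:25–20:25, 21:45–22:40.
15:15–15:55 meets the second set on 15:15–15:55.
17:00–17:45 meets the second set on 17:00–17:45.
20:05–23:20 meets the second set on 20:05–20:25, 21:45–22:40.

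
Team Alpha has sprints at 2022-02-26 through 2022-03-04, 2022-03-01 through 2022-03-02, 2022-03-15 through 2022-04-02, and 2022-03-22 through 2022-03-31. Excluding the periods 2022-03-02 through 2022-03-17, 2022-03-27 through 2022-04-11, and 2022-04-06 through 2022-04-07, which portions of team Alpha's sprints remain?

2022-02-26 through 2022-03-01, 2022-03-18 through 2022-03-26

Merge the first list: 2022-02-26 through 2022-03-04, 2022-03-15 through 2022-04-02.
Merge the second list: 2022-03-02 through 2022-03-17, 2022-03-27 through 2022-04-11.
2022-02-26 through 2022-03-04 minus B → 2022-02-26 through 2022-03-01.
2022-03-15 through 2022-04-02 minus B → 2022-03-18 through 2022-03-26.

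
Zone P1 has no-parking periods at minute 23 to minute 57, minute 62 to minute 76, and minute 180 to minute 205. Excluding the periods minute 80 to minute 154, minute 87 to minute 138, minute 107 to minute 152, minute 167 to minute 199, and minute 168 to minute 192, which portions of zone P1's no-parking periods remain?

Second set merges to minute 80 to minute 154, minute 167 to minute 199.
minute 23 to minute 57 is untouched.
minute 62 to minute 76 is untouched.
minute 180 to minute 205 with B removed leaves minute 199 to minute 205.

minute 23 to minute 57, minute 62 to minute 76, minute 199 to minute 205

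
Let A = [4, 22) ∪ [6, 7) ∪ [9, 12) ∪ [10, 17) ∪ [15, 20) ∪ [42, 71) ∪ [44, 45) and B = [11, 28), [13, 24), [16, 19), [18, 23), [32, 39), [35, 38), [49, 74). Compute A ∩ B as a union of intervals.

Merge the first list: [4, 22), [42, 71).
Merge the second list: [11, 28), [32, 39), [49, 74).
[4, 22) overlaps B on [11, 22).
[42, 71) overlaps B on [49, 71).

[11, 22) ∪ [49, 71)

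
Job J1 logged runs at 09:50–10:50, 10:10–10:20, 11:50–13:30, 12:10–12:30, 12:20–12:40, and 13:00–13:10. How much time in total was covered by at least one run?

Merged: 09:50–10:50, 11:50–13:30.
Lengths: 1 h + 1 h 40 min = 2 h 40 min.

2 h 40 min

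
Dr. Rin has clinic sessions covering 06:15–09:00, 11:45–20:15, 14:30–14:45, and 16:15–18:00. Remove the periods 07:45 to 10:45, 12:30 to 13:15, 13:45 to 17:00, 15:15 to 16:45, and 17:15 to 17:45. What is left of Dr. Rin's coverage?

First set merges to 06:15-09:00, 11:45-20:15.
Second set merges to 07:45-10:45, 12:30-13:15, 13:45-17:00, 17:15-17:45.
06:15-09:00 \ B = 06:15-07:45.
11:45-20:15 \ B = 11:45-12:30, 13:15-13:45, 17:00-17:15, 17:45-20:15.

06:15-07:45, 11:45-12:30, 13:15-13:45, 17:00-17:15, 17:45-20:15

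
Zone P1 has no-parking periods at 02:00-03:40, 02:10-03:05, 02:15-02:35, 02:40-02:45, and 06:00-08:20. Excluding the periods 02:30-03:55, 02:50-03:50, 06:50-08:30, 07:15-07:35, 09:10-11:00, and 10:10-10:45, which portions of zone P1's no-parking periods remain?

02:00–02:30, 06:00–06:50

First set merges to 02:00–03:40, 06:00–08:20.
Second set merges to 02:30–03:55, 06:50–08:30, 09:10–11:00.
02:00–03:40 minus B → 02:00–02:30.
06:00–08:20 minus B → 06:00–06:50.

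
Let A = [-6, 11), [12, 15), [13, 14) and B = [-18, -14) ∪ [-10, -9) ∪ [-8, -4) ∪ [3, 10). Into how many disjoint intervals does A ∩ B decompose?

2

Merge the first list: [-6, 11), [12, 15).
A ∩ B = [-6, -4), [3, 10).
That is 2 disjoint pieces.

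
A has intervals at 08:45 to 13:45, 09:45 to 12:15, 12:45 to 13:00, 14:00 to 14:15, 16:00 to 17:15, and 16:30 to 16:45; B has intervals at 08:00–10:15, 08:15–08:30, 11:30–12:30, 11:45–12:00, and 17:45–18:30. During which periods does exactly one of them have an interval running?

A, merged: 08:45–13:45, 14:00–14:15, 16:00–17:15.
B, merged: 08:00–10:15, 11:30–12:30, 17:45–18:30.
Only in the first: 10:15–11:30, 12:30–13:45, 14:00–14:15, 16:00–17:15.
Only in the second: 08:00–08:45, 17:45–18:30.
Together these are the periods covered by exactly one.

08:00–08:45, 10:15–11:30, 12:30–13:45, 14:00–14:15, 16:00–17:15, 17:45–18:30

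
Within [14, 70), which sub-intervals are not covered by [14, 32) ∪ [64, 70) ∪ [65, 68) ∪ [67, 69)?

[32, 64)

After merging, the occupied span is [14, 32), [64, 70).
Uncovered inside [14, 70): [32, 64).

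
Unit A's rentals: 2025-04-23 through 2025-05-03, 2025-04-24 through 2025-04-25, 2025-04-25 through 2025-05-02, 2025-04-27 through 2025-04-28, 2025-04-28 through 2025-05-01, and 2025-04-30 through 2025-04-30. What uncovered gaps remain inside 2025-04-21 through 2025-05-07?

2025-04-21 through 2025-04-22, 2025-05-04 through 2025-05-07

After merging, the occupied span is 2025-04-23 through 2025-05-03.
Uncovered inside 2025-04-21 through 2025-05-07: 2025-04-21 through 2025-04-22, 2025-05-04 through 2025-05-07.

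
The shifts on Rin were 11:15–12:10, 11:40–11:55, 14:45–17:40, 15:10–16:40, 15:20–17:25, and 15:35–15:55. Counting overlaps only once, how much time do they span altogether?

3 h 50 min

Merged: 11:15–12:10, 14:45–17:40.
Lengths: 55 min + 2 h 55 min = 3 h 50 min.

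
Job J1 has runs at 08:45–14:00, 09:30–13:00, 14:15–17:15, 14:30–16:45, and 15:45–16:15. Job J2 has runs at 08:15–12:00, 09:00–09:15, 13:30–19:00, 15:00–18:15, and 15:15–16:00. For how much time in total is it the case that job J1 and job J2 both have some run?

Merge the first list: 08:45-14:00, 14:15-17:15.
Merge the second list: 08:15-12:00, 13:30-19:00.
A ∩ B = 08:45-12:00, 13:30-14:00, 14:15-17:15.
Total: 3 h 15 min + 30 min + 3 h = 6 h 45 min.

6 h 45 min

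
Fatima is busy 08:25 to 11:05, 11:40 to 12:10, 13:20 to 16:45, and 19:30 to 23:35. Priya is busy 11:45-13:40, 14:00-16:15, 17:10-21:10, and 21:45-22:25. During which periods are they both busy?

08:25–11:05 falls entirely outside B.
11:40–12:10 overlaps B on 11:45–12:10.
13:20–16:45 overlaps B on 13:20–13:40, 14:00–16:15.
19:30–23:35 overlaps B on 19:30–21:10, 21:45–22:25.

11:45–12:10, 13:20–13:40, 14:00–16:15, 19:30–21:10, 21:45–22:25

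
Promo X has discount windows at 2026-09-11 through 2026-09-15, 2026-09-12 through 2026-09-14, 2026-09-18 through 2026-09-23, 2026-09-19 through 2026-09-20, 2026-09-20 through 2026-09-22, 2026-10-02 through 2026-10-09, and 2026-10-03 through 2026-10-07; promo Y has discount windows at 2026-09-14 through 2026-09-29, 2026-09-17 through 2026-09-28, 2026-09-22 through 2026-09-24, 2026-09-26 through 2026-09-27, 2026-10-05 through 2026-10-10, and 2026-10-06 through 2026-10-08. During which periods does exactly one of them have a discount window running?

First set merges to 2026-09-11 through 2026-09-15, 2026-09-18 through 2026-09-23, 2026-10-02 through 2026-10-09.
Second set merges to 2026-09-14 through 2026-09-29, 2026-10-05 through 2026-10-10.
A \ B = 2026-09-11 through 2026-09-13, 2026-10-02 through 2026-10-04.
B \ A = 2026-09-16 through 2026-09-17, 2026-09-24 through 2026-09-29, 2026-10-10 through 2026-10-10.
Union of the two gives the symmetric difference.

2026-09-11 through 2026-09-13, 2026-09-16 through 2026-09-17, 2026-09-24 through 2026-09-29, 2026-10-02 through 2026-10-04, 2026-10-10 through 2026-10-10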